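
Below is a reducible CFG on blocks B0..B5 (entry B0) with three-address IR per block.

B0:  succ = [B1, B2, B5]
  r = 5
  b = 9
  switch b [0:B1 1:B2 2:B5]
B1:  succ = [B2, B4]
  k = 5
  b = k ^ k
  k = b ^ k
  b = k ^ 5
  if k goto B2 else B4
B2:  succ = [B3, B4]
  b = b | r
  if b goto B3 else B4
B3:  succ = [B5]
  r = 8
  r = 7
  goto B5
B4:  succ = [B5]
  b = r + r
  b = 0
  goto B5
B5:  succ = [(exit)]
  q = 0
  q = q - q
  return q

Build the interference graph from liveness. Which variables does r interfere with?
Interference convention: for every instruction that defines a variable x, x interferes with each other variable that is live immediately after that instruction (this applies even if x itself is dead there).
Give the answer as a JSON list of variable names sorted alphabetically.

Block summaries:
  B0: def={b,r} ue=∅
  B1: def={b,k} ue=∅
  B2: def={b} ue={b,r}
  B3: def={r} ue=∅
  B4: def={b} ue={r}
  B5: def={q} ue=∅

Liveness:
  B0 li=∅ lo={b,r}
  B1 li={r} lo={b,r}
  B2 li={b,r} lo={r}
  B3 li=∅ lo=∅
  B4 li={r} lo=∅
  B5 li=∅ lo=∅

Conflict graph:
  b↔{k,r}
  k↔{b,r}
  q↔∅
  r↔{b,k}

N(r) = ["b", "k"]

Answer: ["b", "k"]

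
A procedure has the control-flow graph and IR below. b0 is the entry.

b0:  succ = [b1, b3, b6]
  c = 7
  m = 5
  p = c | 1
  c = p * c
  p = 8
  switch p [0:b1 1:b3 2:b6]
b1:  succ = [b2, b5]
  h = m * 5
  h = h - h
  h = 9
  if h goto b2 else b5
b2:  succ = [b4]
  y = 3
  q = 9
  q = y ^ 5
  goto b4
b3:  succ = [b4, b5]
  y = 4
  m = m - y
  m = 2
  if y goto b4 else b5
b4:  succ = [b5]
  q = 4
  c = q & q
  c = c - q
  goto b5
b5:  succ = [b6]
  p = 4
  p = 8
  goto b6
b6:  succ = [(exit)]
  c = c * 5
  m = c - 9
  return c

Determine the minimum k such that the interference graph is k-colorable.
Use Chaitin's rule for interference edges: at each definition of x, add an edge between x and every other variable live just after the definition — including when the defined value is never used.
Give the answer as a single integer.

Block summaries:
  b0 def {c,m,p} use ∅
  b1 def {h} use {m}
  b2 def {q,y} use ∅
  b3 def {m,y} use {m}
  b4 def {c,q} use ∅
  b5 def {p} use ∅
  b6 def {c,m} use {c}

Backward fixpoint:
  live b0: ∅→{c,m}
  live b1: {c,m}→{c}
  live b2: ∅→∅
  live b3: {c,m}→{c}
  live b4: ∅→{c}
  live b5: {c}→{c}
  live b6: {c}→∅

Conflict graph:
  c — {h,m,p,q,y}
  h — {c}
  m — {c,p,y}
  p — {c,m}
  q — {c,y}
  y — {c,m,q}

Colouring:
  {c,m,p} pairwise interfere (3-clique) ⇒ χ ≥ 3
  3-colouring: c0={c}  c1={h,m,q}  c2={p,y}
  χ = 3

Answer: 3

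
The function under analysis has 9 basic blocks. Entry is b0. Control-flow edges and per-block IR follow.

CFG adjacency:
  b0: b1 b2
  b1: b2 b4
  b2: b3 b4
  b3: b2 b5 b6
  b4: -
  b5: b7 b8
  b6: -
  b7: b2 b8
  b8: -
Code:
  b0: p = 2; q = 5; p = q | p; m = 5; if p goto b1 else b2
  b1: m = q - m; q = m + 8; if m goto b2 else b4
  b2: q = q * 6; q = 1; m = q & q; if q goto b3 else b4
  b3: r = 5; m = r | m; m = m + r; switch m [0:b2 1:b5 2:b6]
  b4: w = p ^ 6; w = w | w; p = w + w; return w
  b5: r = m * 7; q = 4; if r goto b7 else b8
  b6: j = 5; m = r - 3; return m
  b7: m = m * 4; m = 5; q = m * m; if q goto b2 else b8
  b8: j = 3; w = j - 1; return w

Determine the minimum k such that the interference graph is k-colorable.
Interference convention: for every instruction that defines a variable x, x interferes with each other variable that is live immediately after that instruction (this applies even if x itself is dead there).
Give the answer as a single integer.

Block summaries:
  b0: {m,p,q} / ∅
  b1: {m,q} / {m,q}
  b2: {m,q} / {q}
  b3: {m,r} / {m}
  b4: {p,w} / {p}
  b5: {q,r} / {m}
  b6: {j,m} / {r}
  b7: {m,q} / {m}
  b8: {j,w} / ∅

Backward fixpoint:
  live b0: ∅→{m,p,q}
  live b1: {m,p,q}→{p,q}
  live b2: {p,q}→{m,p,q}
  live b3: {m,p,q}→{m,p,q,r}
  live b4: {p}→∅
  live b5: {m,p}→{m,p}
  live b6: {r}→∅
  live b7: {m,p}→{p,q}
  live b8: ∅→∅

Interference:
  j↔{r}
  m↔{p,q,r}
  p↔{m,q,r,w}
  q↔{m,p,r}
  r↔{j,m,p,q}
  w↔{p}

Registers:
  lower bound: {m,p,q,r} mutually conflict ⇒ χ ≥ 4
  4-colouring: c0={j,p}  c1={r,w}  c2={m}  c3={q}
  χ = 4

Answer: 4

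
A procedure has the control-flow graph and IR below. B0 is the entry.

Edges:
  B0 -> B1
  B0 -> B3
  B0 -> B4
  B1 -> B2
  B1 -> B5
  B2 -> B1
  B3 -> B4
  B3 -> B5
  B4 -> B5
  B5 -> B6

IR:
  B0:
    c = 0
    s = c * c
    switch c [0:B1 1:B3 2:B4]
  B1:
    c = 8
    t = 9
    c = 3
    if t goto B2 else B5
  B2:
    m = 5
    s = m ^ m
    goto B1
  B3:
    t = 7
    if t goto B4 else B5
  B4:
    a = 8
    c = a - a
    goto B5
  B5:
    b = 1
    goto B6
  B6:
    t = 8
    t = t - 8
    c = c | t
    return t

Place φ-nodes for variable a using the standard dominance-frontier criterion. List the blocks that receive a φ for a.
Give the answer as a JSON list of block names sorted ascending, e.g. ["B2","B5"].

idom tree: B1←B0 B2←B1 B3←B0 B4←B0 B5←B0 B6←B5
Dom∩ at merges:
  B1: preds {B0,B2}: {B0} ∩ {B0,B1,B2} = {B0}; idom=B0
  B4: preds {B0,B3}: {B0} ∩ {B0,B3} = {B0}; idom=B0
  B5: preds {B1,B3,B4}: {B0,B1} ∩ {B0,B3} ∩ {B0,B4} = {B0}; idom=B0

DF derivation:
  join B1 pred B0: · stop@B0
  join B1 pred B2: B2→B1 stop@B0
  join B4 pred B0: · stop@B0
  join B4 pred B3: B3 stop@B0
  join B5 pred B1: B1 stop@B0
  join B5 pred B3: B3 stop@B0
  join B5 pred B4: B4 stop@B0
  B0 → ∅
  B1 → {B1,B5}
  B2 → {B1}
  B3 → {B4,B5}
  B4 → {B5}
  B5 → ∅
  B6 → ∅

φ for a: defs {B4}
  DF⁺ = {B5}

Answer: ["B5"]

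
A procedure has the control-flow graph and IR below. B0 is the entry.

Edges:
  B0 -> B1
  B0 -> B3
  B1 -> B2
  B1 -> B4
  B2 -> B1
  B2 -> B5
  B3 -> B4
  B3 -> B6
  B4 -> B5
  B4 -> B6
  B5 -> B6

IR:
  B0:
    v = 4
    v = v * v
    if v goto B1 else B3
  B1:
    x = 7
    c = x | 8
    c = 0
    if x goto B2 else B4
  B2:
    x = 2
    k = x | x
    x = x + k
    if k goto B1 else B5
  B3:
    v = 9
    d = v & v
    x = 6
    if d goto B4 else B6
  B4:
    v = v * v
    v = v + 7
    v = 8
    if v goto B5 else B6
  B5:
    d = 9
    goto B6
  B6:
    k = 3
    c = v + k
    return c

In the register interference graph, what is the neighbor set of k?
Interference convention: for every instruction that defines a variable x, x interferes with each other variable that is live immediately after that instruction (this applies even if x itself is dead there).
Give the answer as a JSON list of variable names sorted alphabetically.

Block summaries:
  B0: {v} / ∅
  B1: {c,x} / ∅
  B2: {k,x} / ∅
  B3: {d,v,x} / ∅
  B4: {v} / {v}
  B5: {d} / ∅
  B6: {c,k} / {v}

Backward fixpoint:
  B0: in=∅ out={v}
  B1: in={v} out={v}
  B2: in={v} out={v}
  B3: in=∅ out={v}
  B4: in={v} out={v}
  B5: in={v} out={v}
  B6: in={v} out=∅

Interference:
  c↔{v,x}
  d↔{v,x}
  k↔{v,x}
  v↔{c,d,k,x}
  x↔{c,d,k,v}

N(k) = ["v", "x"]

Answer: ["v", "x"]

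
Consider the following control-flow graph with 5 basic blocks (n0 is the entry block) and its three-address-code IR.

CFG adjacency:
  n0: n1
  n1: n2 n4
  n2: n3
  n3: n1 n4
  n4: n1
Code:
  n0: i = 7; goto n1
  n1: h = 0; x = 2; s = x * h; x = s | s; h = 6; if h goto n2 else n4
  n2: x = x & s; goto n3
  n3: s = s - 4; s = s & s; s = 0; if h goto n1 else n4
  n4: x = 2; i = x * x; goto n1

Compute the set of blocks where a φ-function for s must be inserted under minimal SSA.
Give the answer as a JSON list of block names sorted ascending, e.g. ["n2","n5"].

Answer: ["n1", "n4"]

Working:
idom tree: n1←n0 n2←n1 n3←n2 n4←n1
Join-block Dom:
  n1: preds {n0,n3,n4}: {n0} ∩ {n0,n1,n2,n3} ∩ {n0,n1,n4} = {n0}; idom=n0
  n4: preds {n1,n3}: {n0,n1} ∩ {n0,n1,n2,n3} = {n0,n1}; idom=n1

DF walk-up:
  n1←n0: walk · to n0
  n1←n3: walk n3→n2→n1 to n0
  n1←n4: walk n4→n1 to n0
  n4←n1: walk · to n1
  n4←n3: walk n3→n2 to n1
  n0 → ∅
  n1 → {n1}
  n2 → {n1,n4}
  n3 → {n1,n4}
  n4 → {n1}

φ for s: defs {n1,n3}
  DF⁺ = {n1,n4}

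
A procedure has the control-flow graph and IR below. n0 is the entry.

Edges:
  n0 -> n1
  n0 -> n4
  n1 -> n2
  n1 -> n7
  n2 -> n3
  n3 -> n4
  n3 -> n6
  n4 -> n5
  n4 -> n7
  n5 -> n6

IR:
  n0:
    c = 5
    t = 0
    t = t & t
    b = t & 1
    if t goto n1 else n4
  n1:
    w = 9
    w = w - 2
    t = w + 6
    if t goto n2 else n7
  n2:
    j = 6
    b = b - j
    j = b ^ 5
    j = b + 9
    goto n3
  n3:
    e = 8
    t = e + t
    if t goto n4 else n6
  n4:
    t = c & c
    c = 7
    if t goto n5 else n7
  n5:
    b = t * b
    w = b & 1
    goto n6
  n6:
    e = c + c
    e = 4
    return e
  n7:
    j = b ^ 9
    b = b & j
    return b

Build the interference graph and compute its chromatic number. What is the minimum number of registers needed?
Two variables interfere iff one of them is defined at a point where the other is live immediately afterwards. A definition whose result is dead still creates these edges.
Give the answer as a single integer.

Answer: 4

Derivation:
Per-block:
  n0: def={b,c,t} ue=∅
  n1: def={t,w} ue=∅
  n2: def={b,j} ue={b}
  n3: def={e,t} ue={t}
  n4: def={c,t} ue={c}
  n5: def={b,w} ue={b,t}
  n6: def={e} ue={c}
  n7: def={b,j} ue={b}

Liveness:
  n0: in=∅ out={b,c}
  n1: in={b,c} out={b,c,t}
  n2: in={b,c,t} out={b,c,t}
  n3: in={b,c,t} out={b,c}
  n4: in={b,c} out={b,c,t}
  n5: in={b,c,t} out={c}
  n6: in={c} out=∅
  n7: in={b} out=∅

Interfere edges:
  b↔{c,e,j,t,w}
  c↔{b,e,j,t,w}
  e↔{b,c,t}
  j↔{b,c,t}
  t↔{b,c,e,j}
  w↔{b,c}

Registers:
  clique {b,c,e,t} ⇒ need ≥ 4
  assign b→R0 c→R1 e→R3 j→R3 t→R2 w→R2 — no edge inside a register ⇒ χ ≤ 4
  χ = 4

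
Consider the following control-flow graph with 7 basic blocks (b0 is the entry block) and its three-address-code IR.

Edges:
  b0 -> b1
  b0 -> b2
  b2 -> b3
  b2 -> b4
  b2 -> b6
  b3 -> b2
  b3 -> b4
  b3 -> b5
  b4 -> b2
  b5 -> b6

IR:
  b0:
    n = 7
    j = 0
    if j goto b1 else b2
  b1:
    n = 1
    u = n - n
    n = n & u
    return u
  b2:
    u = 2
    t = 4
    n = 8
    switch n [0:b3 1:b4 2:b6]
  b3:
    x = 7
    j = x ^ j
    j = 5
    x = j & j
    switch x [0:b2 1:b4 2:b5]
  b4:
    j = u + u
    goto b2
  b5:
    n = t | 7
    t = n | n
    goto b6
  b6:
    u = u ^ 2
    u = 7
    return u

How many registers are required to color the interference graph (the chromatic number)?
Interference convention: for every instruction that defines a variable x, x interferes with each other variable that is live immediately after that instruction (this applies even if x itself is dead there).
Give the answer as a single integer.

def/use:
  b0: def={j,n} ue=∅
  b1: def={n,u} ue=∅
  b2: def={n,t,u} ue=∅
  b3: def={j,x} ue={j}
  b4: def={j} ue={u}
  b5: def={n,t} ue={t}
  b6: def={u} ue={u}

Live sets:
  live b0: ∅→{j}
  live b1: ∅→∅
  live b2: {j}→{j,t,u}
  live b3: {j,t,u}→{j,t,u}
  live b4: {u}→{j}
  live b5: {t,u}→{u}
  live b6: {u}→∅

Conflict graph:
  j: {n,t,u,x}
  n: {j,t,u}
  t: {j,n,u,x}
  u: {j,n,t,x}
  x: {j,t,u}

Chromatic number:
  lower bound: {j,n,t,u} mutually conflict ⇒ χ ≥ 4
  4-colouring: r0={j}  r1={t}  r2={u}  r3={n,x}
  χ = 4

Answer: 4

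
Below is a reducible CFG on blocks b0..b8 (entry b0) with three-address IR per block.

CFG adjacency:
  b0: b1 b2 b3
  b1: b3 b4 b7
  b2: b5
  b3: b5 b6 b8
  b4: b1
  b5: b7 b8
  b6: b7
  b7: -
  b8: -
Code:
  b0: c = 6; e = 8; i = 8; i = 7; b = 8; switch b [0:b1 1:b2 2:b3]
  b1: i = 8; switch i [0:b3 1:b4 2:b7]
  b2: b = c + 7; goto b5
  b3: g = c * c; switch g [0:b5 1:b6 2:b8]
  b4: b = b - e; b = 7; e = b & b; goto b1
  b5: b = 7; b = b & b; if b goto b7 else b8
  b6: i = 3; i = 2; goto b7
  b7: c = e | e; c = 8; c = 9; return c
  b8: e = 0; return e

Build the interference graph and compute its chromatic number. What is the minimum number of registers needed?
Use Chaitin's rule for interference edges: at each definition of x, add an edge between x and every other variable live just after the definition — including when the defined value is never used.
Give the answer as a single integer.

Block summaries:
  b0 def {b,c,e,i} use ∅
  b1 def {i} use ∅
  b2 def {b} use {c}
  b3 def {g} use {c}
  b4 def {b,e} use {b,e}
  b5 def {b} use ∅
  b6 def {i} use ∅
  b7 def {c} use {e}
  b8 def {e} use ∅

Live sets:
  b0 li=∅ lo={b,c,e}
  b1 li={b,c,e} lo={b,c,e}
  b2 li={c,e} lo={e}
  b3 li={c,e} lo={e}
  b4 li={b,c,e} lo={b,c,e}
  b5 li={e} lo={e}
  b6 li={e} lo={e}
  b7 li={e} lo=∅
  b8 li=∅ lo=∅

Interference:
  b↔{c,e,i}
  c↔{b,e,i}
  e↔{b,c,g,i}
  g↔{e}
  i↔{b,c,e}

Chromatic number:
  {b,c,e,i} pairwise interfere (4-clique) ⇒ χ ≥ 4
  4-colouring: c0={e}  c1={b,g}  c2={c}  c3={i}
  χ = 4

Answer: 4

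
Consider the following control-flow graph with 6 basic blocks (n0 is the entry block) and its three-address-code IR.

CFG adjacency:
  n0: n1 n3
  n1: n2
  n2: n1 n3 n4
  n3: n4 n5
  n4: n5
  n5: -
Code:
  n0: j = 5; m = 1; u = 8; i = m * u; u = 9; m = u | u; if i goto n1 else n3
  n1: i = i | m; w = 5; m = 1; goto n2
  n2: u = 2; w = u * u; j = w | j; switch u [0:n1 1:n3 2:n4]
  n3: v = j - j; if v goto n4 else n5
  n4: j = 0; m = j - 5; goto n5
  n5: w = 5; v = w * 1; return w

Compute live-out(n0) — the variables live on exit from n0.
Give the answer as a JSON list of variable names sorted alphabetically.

Answer: ["i", "j", "m"]

Analysis:
Per-block:
  n0: def={i,j,m,u} ue=∅
  n1: def={i,m,w} ue={i,m}
  n2: def={j,u,w} ue={j}
  n3: def={v} ue={j}
  n4: def={j,m} ue=∅
  n5: def={v,w} ue=∅

Backward fixpoint:
  live n0: ∅→{i,j,m}
  live n1: {i,j,m}→{i,j,m}
  live n2: {i,j,m}→{i,j,m}
  live n3: {j}→∅
  live n4: ∅→∅
  live n5: ∅→∅

live-out(n0) = ["i", "j", "m"]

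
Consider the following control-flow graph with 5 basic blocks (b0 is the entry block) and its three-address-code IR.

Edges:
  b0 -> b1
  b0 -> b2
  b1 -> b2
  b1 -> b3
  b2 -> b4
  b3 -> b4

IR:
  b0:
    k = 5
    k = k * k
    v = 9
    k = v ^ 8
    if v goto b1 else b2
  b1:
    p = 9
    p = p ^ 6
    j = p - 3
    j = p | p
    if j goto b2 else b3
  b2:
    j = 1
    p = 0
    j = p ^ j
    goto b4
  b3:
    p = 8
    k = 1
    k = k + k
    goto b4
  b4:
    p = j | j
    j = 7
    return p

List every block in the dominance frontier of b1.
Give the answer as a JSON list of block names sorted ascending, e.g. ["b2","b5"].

Answer: ["b2", "b4"]

Analysis:
idom tree: b1←b0 b2←b0 b3←b1 b4←b0
Dom at joins:
  b2: preds {b0,b1}: {b0} ∩ {b0,b1} = {b0}; idom=b0
  b4: preds {b2,b3}: {b0,b2} ∩ {b0,b1,b3} = {b0}; idom=b0

DF walk-up:
  b2←b0: walk · to b0
  b2←b1: walk b1 to b0
  b4←b2: walk b2 to b0
  b4←b3: walk b3→b1 to b0
  b0: DF=∅
  b1: DF={b2,b4}
  b2: DF={b4}
  b3: DF={b4}
  b4: DF=∅

DF(b1) = ["b2", "b4"]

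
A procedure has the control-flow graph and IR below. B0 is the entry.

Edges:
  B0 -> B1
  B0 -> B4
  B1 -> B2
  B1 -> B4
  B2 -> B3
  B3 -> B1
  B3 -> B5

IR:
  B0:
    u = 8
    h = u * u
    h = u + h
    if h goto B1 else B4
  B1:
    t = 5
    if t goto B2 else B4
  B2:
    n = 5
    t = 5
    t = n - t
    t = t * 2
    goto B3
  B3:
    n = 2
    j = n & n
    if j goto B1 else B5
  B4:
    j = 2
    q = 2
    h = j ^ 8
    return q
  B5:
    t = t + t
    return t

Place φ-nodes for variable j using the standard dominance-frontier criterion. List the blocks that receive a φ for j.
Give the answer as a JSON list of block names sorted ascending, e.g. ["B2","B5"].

idom tree: B1←B0 B2←B1 B3←B2 B4←B0 B5←B3
Join-block Dom:
  B1: preds {B0,B3}: {B0} ∩ {B0,B1,B2,B3} = {B0}; idom=B0
  B4: preds {B0,B1}: {B0} ∩ {B0,B1} = {B0}; idom=B0

Frontier:
  B1←B0: walk · to B0
  B1←B3: walk B3→B2→B1 to B0
  B4←B0: walk · to B0
  B4←B1: walk B1 to B0
  B0: DF=∅
  B1: DF={B1,B4}
  B2: DF={B1}
  B3: DF={B1}
  B4: DF=∅
  B5: DF=∅

φ for j: defs {B3,B4}
  DF⁺ = {B1,B4}

Answer: ["B1", "B4"]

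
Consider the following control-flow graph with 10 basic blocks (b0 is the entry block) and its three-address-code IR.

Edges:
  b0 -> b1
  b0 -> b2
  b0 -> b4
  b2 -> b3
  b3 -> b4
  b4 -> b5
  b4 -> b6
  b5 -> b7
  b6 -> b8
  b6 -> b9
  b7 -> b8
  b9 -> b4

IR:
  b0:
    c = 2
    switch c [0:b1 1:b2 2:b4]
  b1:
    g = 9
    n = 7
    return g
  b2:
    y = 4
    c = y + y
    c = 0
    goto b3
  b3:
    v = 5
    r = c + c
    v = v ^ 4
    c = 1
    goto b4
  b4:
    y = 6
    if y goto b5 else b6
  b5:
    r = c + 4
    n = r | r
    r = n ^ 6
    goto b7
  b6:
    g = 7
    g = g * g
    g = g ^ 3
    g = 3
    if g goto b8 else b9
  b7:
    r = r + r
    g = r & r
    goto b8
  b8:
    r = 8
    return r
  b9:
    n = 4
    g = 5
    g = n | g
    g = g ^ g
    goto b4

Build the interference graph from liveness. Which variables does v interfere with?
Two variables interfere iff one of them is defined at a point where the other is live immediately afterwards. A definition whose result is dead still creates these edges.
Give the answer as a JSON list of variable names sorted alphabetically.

Block summaries:
  b0 def {c} use ∅
  b1 def {g,n} use ∅
  b2 def {c,y} use ∅
  b3 def {c,r,v} use {c}
  b4 def {y} use ∅
  b5 def {n,r} use {c}
  b6 def {g} use ∅
  b7 def {g,r} use {r}
  b8 def {r} use ∅
  b9 def {g,n} use ∅

Live sets:
  b0: in=∅ out={c}
  b1: in=∅ out=∅
  b2: in=∅ out={c}
  b3: in={c} out={c}
  b4: in={c} out={c}
  b5: in={c} out={r}
  b6: in={c} out={c}
  b7: in={r} out=∅
  b8: in=∅ out=∅
  b9: in={c} out={c}

Interfere edges:
  c: {g,n,v,y}
  g: {c,n}
  n: {c,g}
  r: {v}
  v: {c,r}
  y: {c}

N(v) = ["c", "r"]

Answer: ["c", "r"]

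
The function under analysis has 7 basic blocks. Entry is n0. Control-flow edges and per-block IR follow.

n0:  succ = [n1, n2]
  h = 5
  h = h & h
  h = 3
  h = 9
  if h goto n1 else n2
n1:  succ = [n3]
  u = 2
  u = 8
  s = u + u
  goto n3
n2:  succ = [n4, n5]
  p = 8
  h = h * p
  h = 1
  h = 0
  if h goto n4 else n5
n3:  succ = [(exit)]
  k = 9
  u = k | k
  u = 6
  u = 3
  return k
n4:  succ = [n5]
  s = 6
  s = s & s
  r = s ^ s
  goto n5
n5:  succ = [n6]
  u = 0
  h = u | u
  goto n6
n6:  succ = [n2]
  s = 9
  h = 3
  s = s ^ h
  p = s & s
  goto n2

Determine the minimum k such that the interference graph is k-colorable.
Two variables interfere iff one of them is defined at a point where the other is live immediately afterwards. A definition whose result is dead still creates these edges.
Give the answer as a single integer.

Answer: 2

Working:
Per-block:
  n0 def {h} use ∅
  n1 def {s,u} use ∅
  n2 def {h,p} use {h}
  n3 def {k,u} use ∅
  n4 def {r,s} use ∅
  n5 def {h,u} use ∅
  n6 def {h,p,s} use ∅

Liveness:
  live n0: ∅→{h}
  live n1: ∅→∅
  live n2: {h}→∅
  live n3: ∅→∅
  live n4: ∅→∅
  live n5: ∅→∅
  live n6: ∅→{h}

Interfere edges:
  h: {p,s}
  k: {u}
  p: {h}
  r: ∅
  s: {h}
  u: {k}

Registers:
  clique {h,p} ⇒ need ≥ 2
  assign h→r0 k→r0 p→r1 r→r0 s→r1 u→r1 — no edge inside a register ⇒ χ ≤ 2
  χ = 2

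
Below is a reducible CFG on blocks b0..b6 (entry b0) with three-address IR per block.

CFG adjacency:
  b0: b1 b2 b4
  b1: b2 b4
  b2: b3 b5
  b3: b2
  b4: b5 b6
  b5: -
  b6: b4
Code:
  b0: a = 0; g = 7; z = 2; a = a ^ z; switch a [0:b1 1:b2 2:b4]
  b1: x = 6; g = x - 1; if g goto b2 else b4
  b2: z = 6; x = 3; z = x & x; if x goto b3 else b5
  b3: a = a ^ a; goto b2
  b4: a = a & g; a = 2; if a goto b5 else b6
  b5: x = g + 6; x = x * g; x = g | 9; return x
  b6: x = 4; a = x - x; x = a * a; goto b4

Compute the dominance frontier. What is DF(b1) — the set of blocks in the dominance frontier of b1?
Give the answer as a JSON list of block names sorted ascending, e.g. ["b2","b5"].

Answer: ["b2", "b4"]

Analysis:
idom tree: b1←b0 b2←b0 b3←b2 b4←b0 b5←b0 b6←b4
Dom∩ at merges:
  b2: preds {b0,b1,b3}: {b0} ∩ {b0,b1} ∩ {b0,b2,b3} = {b0}; idom=b0
  b4: preds {b0,b1,b6}: {b0} ∩ {b0,b1} ∩ {b0,b4,b6} = {b0}; idom=b0
  b5: preds {b2,b4}: {b0,b2} ∩ {b0,b4} = {b0}; idom=b0

Frontier:
  b2←b0: walk · to b0
  b2←b1: walk b1 to b0
  b2←b3: walk b3→b2 to b0
  b4←b0: walk · to b0
  b4←b1: walk b1 to b0
  b4←b6: walk b6→b4 to b0
  b5←b2: walk b2 to b0
  b5←b4: walk b4 to b0
  DF(b0)=∅
  DF(b1)={b2,b4}
  DF(b2)={b2,b5}
  DF(b3)={b2}
  DF(b4)={b4,b5}
  DF(b5)=∅
  DF(b6)={b4}

DF(b1) = ["b2", "b4"]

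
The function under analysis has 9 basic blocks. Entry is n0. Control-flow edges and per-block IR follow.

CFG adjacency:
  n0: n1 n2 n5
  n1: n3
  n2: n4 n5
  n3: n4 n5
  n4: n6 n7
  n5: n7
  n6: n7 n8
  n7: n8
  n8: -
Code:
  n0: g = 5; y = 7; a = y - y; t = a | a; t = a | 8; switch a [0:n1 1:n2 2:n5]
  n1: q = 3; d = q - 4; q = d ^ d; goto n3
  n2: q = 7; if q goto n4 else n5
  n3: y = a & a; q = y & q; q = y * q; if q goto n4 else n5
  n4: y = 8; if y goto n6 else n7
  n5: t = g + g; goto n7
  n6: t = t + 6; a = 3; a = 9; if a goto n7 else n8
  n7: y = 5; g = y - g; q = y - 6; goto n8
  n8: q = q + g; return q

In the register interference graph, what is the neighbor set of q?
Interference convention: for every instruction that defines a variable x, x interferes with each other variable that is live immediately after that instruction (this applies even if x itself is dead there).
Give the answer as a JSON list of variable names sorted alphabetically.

Answer: ["a", "g", "t", "y"]

Analysis:
Block summaries:
  n0 def {a,g,t,y} use ∅
  n1 def {d,q} use ∅
  n2 def {q} use ∅
  n3 def {q,y} use {a,q}
  n4 def {y} use ∅
  n5 def {t} use {g}
  n6 def {a,t} use {t}
  n7 def {g,q,y} use {g}
  n8 def {q} use {g,q}

Liveness:
  live n0: ∅→{a,g,t}
  live n1: {a,g,t}→{a,g,q,t}
  live n2: {g,t}→{g,q,t}
  live n3: {a,g,q,t}→{g,q,t}
  live n4: {g,q,t}→{g,q,t}
  live n5: {g}→{g}
  live n6: {g,q,t}→{g,q}
  live n7: {g}→{g,q}
  live n8: {g,q}→∅

Interference:
  a: {d,g,q,t}
  d: {a,g,t}
  g: {a,d,q,t,y}
  q: {a,g,t,y}
  t: {a,d,g,q,y}
  y: {g,q,t}

N(q) = ["a", "g", "t", "y"]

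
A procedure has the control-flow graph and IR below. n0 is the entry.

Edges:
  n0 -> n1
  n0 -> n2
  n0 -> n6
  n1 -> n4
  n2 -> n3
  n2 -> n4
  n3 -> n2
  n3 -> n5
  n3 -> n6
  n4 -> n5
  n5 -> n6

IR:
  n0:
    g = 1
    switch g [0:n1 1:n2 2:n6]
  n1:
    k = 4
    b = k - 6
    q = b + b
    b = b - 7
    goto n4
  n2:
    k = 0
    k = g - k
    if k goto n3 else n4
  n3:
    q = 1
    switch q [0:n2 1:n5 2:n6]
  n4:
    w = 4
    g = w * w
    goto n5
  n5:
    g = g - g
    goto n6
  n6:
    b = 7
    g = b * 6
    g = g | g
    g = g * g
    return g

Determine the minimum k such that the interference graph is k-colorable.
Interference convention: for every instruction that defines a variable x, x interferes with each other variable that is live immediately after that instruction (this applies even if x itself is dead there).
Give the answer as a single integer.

def/use:
  n0: {g} / ∅
  n1: {b,k,q} / ∅
  n2: {k} / {g}
  n3: {q} / ∅
  n4: {g,w} / ∅
  n5: {g} / {g}
  n6: {b,g} / ∅

Live sets:
  live n0: ∅→{g}
  live n1: ∅→∅
  live n2: {g}→{g}
  live n3: {g}→{g}
  live n4: ∅→{g}
  live n5: {g}→∅
  live n6: ∅→∅

Conflict graph:
  b — {q}
  g — {k,q}
  k — {g}
  q — {b,g}
  w — ∅

Registers:
  lower bound: {b,q} mutually conflict ⇒ χ ≥ 2
  2-colouring: r0={b,g,w}  r1={k,q}
  χ = 2

Answer: 2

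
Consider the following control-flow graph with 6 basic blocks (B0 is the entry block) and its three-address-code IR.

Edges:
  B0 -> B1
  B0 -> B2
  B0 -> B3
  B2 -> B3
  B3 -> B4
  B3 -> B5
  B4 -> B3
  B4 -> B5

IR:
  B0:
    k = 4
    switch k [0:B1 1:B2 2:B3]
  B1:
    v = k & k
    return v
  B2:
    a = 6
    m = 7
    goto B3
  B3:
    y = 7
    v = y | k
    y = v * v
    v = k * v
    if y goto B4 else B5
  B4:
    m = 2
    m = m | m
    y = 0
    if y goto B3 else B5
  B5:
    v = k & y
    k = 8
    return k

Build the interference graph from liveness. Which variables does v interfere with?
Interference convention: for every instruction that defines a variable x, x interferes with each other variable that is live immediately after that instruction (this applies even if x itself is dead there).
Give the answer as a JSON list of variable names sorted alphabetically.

Answer: ["k", "y"]

Analysis:
Block summaries:
  B0 def {k} use ∅
  B1 def {v} use {k}
  B2 def {a,m} use ∅
  B3 def {v,y} use {k}
  B4 def {m,y} use ∅
  B5 def {k,v} use {k,y}

Backward fixpoint:
  B0: in=∅ out={k}
  B1: in={k} out=∅
  B2: in={k} out={k}
  B3: in={k} out={k,y}
  B4: in={k} out={k,y}
  B5: in={k,y} out=∅

Interference:
  a — {k}
  k — {a,m,v,y}
  m — {k}
  v — {k,y}
  y — {k,v}

N(v) = ["k", "y"]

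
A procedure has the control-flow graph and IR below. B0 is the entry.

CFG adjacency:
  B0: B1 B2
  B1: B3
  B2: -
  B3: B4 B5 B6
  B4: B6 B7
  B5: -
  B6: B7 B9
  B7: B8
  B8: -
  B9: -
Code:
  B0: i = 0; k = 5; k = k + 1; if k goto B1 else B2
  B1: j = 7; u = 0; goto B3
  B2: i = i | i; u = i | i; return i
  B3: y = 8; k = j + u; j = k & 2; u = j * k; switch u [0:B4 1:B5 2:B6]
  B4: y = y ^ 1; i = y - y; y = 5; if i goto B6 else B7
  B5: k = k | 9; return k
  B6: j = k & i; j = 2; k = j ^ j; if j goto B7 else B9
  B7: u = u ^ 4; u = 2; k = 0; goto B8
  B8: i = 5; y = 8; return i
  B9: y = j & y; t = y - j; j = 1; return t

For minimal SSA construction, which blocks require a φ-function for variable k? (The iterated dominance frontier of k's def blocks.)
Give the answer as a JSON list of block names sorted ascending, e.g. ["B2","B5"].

idom tree: B1←B0 B2←B0 B3←B1 B4←B3 B5←B3 B6←B3 B7←B3 B8←B7 B9←B6
Dom∩ at merges:
  B6: preds {B3,B4}: {B0,B1,B3} ∩ {B0,B1,B3,B4} = {B0,B1,B3}; idom=B3
  B7: preds {B4,B6}: {B0,B1,B3,B4} ∩ {B0,B1,B3,B6} = {B0,B1,B3}; idom=B3

DF walk-up:
  B6←B3: walk · to B3
  B6←B4: walk B4 to B3
  B7←B4: walk B4 to B3
  B7←B6: walk B6 to B3
  DF(B0)=∅
  DF(B1)=∅
  DF(B2)=∅
  DF(B3)=∅
  DF(B4)={B6,B7}
  DF(B5)=∅
  DF(B6)={B7}
  DF(B7)=∅
  DF(B8)=∅
  DF(B9)=∅

φ for k: defs {B0,B3,B5,B6,B7}
  DF⁺ = {B7}

Answer: ["B7"]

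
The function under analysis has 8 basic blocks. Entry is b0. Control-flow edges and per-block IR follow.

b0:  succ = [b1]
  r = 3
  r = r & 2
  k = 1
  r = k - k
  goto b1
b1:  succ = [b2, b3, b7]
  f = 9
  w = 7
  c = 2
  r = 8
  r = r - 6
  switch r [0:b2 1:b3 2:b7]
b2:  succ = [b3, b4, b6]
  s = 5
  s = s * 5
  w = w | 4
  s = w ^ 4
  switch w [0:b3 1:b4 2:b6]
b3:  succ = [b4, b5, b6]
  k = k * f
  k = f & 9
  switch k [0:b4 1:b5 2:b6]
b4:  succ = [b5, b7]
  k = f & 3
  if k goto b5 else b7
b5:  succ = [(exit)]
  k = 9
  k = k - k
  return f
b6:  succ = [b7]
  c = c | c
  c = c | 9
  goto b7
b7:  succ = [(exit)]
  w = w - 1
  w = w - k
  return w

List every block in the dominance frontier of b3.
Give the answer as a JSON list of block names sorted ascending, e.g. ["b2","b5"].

idom tree: b1←b0 b2←b1 b3←b1 b4←b1 b5←b1 b6←b1 b7←b1
Join-block Dom:
  b3: preds {b1,b2}: {b0,b1} ∩ {b0,b1,b2} = {b0,b1}; idom=b1
  b4: preds {b2,b3}: {b0,b1,b2} ∩ {b0,b1,b3} = {b0,b1}; idom=b1
  b5: preds {b3,b4}: {b0,b1,b3} ∩ {b0,b1,b4} = {b0,b1}; idom=b1
  b6: preds {b2,b3}: {b0,b1,b2} ∩ {b0,b1,b3} = {b0,b1}; idom=b1
  b7: preds {b1,b4,b6}: {b0,b1} ∩ {b0,b1,b4} ∩ {b0,b1,b6} = {b0,b1}; idom=b1

Frontier:
  b3←b1: walk · to b1
  b3←b2: walk b2 to b1
  b4←b2: walk b2 to b1
  b4←b3: walk b3 to b1
  b5←b3: walk b3 to b1
  b5←b4: walk b4 to b1
  b6←b2: walk b2 to b1
  b6←b3: walk b3 to b1
  b7←b1: walk · to b1
  b7←b4: walk b4 to b1
  b7←b6: walk b6 to b1
  b0: DF=∅
  b1: DF=∅
  b2: DF={b3,b4,b6}
  b3: DF={b4,b5,b6}
  b4: DF={b5,b7}
  b5: DF=∅
  b6: DF={b7}
  b7: DF=∅

DF(b3) = ["b4", "b5", "b6"]

Answer: ["b4", "b5", "b6"]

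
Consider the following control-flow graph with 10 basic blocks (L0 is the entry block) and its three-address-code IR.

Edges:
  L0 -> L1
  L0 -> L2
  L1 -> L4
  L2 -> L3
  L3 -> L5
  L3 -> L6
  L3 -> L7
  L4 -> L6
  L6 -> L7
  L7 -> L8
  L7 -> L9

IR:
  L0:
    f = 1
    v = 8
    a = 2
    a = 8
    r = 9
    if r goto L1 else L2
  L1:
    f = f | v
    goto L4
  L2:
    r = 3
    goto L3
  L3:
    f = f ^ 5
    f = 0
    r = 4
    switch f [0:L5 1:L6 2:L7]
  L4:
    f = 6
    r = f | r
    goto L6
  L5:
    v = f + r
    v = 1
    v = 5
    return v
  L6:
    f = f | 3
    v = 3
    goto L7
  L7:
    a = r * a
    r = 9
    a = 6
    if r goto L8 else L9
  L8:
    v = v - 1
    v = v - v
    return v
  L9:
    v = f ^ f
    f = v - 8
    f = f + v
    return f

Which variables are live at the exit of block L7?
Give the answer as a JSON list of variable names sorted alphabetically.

Answer: ["f", "v"]

Derivation:
Block summaries:
  L0 def {a,f,r,v} use ∅
  L1 def {f} use {f,v}
  L2 def {r} use ∅
  L3 def {f,r} use {f}
  L4 def {f,r} use {r}
  L5 def {v} use {f,r}
  L6 def {f,v} use {f}
  L7 def {a,r} use {a,r}
  L8 def {v} use {v}
  L9 def {f,v} use {f}

Live sets:
  L0 li=∅ lo={a,f,r,v}
  L1 li={a,f,r,v} lo={a,r}
  L2 li={a,f,v} lo={a,f,v}
  L3 li={a,f,v} lo={a,f,r,v}
  L4 li={a,r} lo={a,f,r}
  L5 li={f,r} lo=∅
  L6 li={a,f,r} lo={a,f,r,v}
  L7 li={a,f,r,v} lo={f,v}
  L8 li={v} lo=∅
  L9 li={f} lo=∅

live-out(L7) = ["f", "v"]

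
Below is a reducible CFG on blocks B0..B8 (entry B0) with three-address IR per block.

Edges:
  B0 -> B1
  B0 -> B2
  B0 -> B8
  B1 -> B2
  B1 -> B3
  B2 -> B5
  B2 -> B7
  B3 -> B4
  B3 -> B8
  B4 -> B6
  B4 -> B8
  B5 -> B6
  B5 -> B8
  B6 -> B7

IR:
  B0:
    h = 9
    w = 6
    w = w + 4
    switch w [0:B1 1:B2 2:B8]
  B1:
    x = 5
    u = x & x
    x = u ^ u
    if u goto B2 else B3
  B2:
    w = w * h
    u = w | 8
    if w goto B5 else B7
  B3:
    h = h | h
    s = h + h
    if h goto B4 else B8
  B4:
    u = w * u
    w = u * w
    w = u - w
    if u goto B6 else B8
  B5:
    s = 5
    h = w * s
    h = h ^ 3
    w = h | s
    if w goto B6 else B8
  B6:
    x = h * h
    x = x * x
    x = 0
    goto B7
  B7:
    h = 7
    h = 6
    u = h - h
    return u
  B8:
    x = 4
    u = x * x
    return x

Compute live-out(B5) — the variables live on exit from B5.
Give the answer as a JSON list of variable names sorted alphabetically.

Answer: ["h"]

Derivation:
Block summaries:
  B0: {h,w} / ∅
  B1: {u,x} / ∅
  B2: {u,w} / {h,w}
  B3: {h,s} / {h}
  B4: {u,w} / {u,w}
  B5: {h,s,w} / {w}
  B6: {x} / {h}
  B7: {h,u} / ∅
  B8: {u,x} / ∅

Live sets:
  B0 li=∅ lo={h,w}
  B1 li={h,w} lo={h,u,w}
  B2 li={h,w} lo={w}
  B3 li={h,u,w} lo={h,u,w}
  B4 li={h,u,w} lo={h}
  B5 li={w} lo={h}
  B6 li={h} lo=∅
  B7 li=∅ lo=∅
  B8 li=∅ lo=∅

live-out(B5) = ["h"]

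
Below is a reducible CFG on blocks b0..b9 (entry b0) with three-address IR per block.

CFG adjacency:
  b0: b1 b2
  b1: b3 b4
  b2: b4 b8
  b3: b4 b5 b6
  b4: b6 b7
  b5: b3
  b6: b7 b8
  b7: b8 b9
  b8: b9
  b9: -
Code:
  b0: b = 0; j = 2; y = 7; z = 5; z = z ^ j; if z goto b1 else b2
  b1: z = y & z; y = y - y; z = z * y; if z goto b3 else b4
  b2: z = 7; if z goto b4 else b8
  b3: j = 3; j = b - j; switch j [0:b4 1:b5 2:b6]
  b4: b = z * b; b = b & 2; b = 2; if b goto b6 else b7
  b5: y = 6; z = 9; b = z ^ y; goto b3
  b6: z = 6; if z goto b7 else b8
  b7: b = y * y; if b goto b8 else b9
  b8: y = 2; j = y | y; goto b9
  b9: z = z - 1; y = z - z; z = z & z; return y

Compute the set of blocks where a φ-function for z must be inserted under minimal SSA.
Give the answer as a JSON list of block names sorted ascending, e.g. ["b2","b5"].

idom tree: b1←b0 b2←b0 b3←b1 b4←b0 b5←b3 b6←b0 b7←b0 b8←b0 b9←b0
Join-block Dom:
  b3: preds {b1,b5}: {b0,b1} ∩ {b0,b1,b3,b5} = {b0,b1}; idom=b1
  b4: preds {b1,b2,b3}: {b0,b1} ∩ {b0,b2} ∩ {b0,b1,b3} = {b0}; idom=b0
  b6: preds {b3,b4}: {b0,b1,b3} ∩ {b0,b4} = {b0}; idom=b0
  b7: preds {b4,b6}: {b0,b4} ∩ {b0,b6} = {b0}; idom=b0
  b8: preds {b2,b6,b7}: {b0,b2} ∩ {b0,b6} ∩ {b0,b7} = {b0}; idom=b0
  b9: preds {b7,b8}: {b0,b7} ∩ {b0,b8} = {b0}; idom=b0

Frontier:
  join b3 pred b1: · stop@b1
  join b3 pred b5: b5→b3 stop@b1
  join b4 pred b1: b1 stop@b0
  join b4 pred b2: b2 stop@b0
  join b4 pred b3: b3→b1 stop@b0
  join b6 pred b3: b3→b1 stop@b0
  join b6 pred b4: b4 stop@b0
  join b7 pred b4: b4 stop@b0
  join b7 pred b6: b6 stop@b0
  join b8 pred b2: b2 stop@b0
  join b8 pred b6: b6 stop@b0
  join b8 pred b7: b7 stop@b0
  join b9 pred b7: b7 stop@b0
  join b9 pred b8: b8 stop@b0
  b0 → ∅
  b1 → {b4,b6}
  b2 → {b4,b8}
  b3 → {b3,b4,b6}
  b4 → {b6,b7}
  b5 → {b3}
  b6 → {b7,b8}
  b7 → {b8,b9}
  b8 → {b9}
  b9 → ∅

φ for z: defs {b0,b1,b2,b5,b6,b9}
  DF⁺ = {b3,b4,b6,b7,b8,b9}

Answer: ["b3", "b4", "b6", "b7", "b8", "b9"]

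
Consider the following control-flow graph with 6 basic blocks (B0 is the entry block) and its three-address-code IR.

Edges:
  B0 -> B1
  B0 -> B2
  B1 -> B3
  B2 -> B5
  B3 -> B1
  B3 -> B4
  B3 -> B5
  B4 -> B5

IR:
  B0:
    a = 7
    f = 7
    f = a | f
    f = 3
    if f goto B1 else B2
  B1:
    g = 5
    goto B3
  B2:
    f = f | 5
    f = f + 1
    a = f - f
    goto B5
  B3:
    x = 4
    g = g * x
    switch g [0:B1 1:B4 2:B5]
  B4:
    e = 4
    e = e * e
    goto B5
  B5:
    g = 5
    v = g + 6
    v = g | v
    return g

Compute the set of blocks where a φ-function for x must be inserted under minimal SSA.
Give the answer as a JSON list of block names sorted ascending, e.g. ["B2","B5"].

Answer: ["B1", "B5"]

Analysis:
idom tree: B1←B0 B2←B0 B3←B1 B4←B3 B5←B0
Dom∩ at merges:
  B1: preds {B0,B3}: {B0} ∩ {B0,B1,B3} = {B0}; idom=B0
  B5: preds {B2,B3,B4}: {B0,B2} ∩ {B0,B1,B3} ∩ {B0,B1,B3,B4} = {B0}; idom=B0

DF derivation:
  B1←B0: walk · to B0
  B1←B3: walk B3→B1 to B0
  B5←B2: walk B2 to B0
  B5←B3: walk B3→B1 to B0
  B5←B4: walk B4→B3→B1 to B0
  DF(B0)=∅
  DF(B1)={B1,B5}
  DF(B2)={B5}
  DF(B3)={B1,B5}
  DF(B4)={B5}
  DF(B5)=∅

φ for x: defs {B3}
  DF⁺ = {B1,B5}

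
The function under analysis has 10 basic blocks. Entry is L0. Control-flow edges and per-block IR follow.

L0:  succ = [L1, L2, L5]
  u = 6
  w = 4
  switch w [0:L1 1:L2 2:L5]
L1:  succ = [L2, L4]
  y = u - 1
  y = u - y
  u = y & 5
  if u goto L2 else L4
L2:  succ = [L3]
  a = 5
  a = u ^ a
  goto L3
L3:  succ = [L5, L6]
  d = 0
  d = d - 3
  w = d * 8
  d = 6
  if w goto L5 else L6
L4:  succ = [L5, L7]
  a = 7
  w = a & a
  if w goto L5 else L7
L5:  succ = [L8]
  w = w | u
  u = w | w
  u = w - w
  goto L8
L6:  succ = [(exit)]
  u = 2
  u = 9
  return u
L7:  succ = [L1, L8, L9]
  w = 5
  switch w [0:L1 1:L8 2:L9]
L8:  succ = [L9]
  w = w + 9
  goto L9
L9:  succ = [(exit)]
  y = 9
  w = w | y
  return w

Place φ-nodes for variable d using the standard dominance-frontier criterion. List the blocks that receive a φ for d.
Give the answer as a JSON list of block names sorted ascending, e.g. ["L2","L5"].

idom tree: L1←L0 L2←L0 L3←L2 L4←L1 L5←L0 L6←L3 L7←L4 L8←L0 L9←L0
Join-block Dom:
  L1: preds {L0,L7}: {L0} ∩ {L0,L1,L4,L7} = {L0}; idom=L0
  L2: preds {L0,L1}: {L0} ∩ {L0,L1} = {L0}; idom=L0
  L5: preds {L0,L3,L4}: {L0} ∩ {L0,L2,L3} ∩ {L0,L1,L4} = {L0}; idom=L0
  L8: preds {L5,L7}: {L0,L5} ∩ {L0,L1,L4,L7} = {L0}; idom=L0
  L9: preds {L7,L8}: {L0,L1,L4,L7} ∩ {L0,L8} = {L0}; idom=L0

DF walk-up:
  join L1 pred L0: · stop@L0
  join L1 pred L7: L7→L4→L1 stop@L0
  join L2 pred L0: · stop@L0
  join L2 pred L1: L1 stop@L0
  join L5 pred L0: · stop@L0
  join L5 pred L3: L3→L2 stop@L0
  join L5 pred L4: L4→L1 stop@L0
  join L8 pred L5: L5 stop@L0
  join L8 pred L7: L7→L4→L1 stop@L0
  join L9 pred L7: L7→L4→L1 stop@L0
  join L9 pred L8: L8 stop@L0
  L0 → ∅
  L1 → {L1,L2,L5,L8,L9}
  L2 → {L5}
  L3 → {L5}
  L4 → {L1,L5,L8,L9}
  L5 → {L8}
  L6 → ∅
  L7 → {L1,L8,L9}
  L8 → {L9}
  L9 → ∅

φ for d: defs {L3}
  DF⁺ = {L5,L8,L9}

Answer: ["L5", "L8", "L9"]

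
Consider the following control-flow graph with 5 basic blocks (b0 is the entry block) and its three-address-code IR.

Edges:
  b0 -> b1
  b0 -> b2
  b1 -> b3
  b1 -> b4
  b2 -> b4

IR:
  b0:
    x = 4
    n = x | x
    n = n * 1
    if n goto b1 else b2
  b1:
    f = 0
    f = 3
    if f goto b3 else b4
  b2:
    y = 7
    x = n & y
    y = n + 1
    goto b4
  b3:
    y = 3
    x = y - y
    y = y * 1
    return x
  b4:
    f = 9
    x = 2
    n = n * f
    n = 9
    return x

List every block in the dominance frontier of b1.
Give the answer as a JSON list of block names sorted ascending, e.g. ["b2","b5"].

idom tree: b1←b0 b2←b0 b3←b1 b4←b0
Dom∩ at merges:
  b4: preds {b1,b2}: {b0,b1} ∩ {b0,b2} = {b0}; idom=b0

DF walk-up:
  b4←b1: walk b1 to b0
  b4←b2: walk b2 to b0
  b0: DF=∅
  b1: DF={b4}
  b2: DF={b4}
  b3: DF=∅
  b4: DF=∅

DF(b1) = ["b4"]

Answer: ["b4"]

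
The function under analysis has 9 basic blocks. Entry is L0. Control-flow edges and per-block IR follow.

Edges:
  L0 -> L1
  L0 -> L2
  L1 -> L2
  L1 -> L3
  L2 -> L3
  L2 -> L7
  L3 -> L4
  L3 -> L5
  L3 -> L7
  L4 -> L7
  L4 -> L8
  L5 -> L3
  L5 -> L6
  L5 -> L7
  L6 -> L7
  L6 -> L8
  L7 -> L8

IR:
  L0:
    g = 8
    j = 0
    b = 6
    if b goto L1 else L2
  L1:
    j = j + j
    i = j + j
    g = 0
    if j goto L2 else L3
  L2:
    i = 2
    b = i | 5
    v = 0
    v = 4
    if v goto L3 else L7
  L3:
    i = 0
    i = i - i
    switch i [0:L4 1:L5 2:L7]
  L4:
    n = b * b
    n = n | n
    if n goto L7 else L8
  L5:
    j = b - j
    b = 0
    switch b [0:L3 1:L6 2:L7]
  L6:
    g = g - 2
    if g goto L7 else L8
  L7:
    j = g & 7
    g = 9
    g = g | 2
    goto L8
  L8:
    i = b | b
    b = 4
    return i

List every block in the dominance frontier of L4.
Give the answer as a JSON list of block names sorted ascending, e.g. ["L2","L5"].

idom tree: L1←L0 L2←L0 L3←L0 L4←L3 L5←L3 L6←L5 L7←L0 L8←L0
Dom at joins:
  L2: preds {L0,L1}: {L0} ∩ {L0,L1} = {L0}; idom=L0
  L3: preds {L1,L2,L5}: {L0,L1} ∩ {L0,L2} ∩ {L0,L3,L5} = {L0}; idom=L0
  L7: preds {L2,L3,L4,L5,L6}: {L0,L2} ∩ {L0,L3} ∩ {L0,L3,L4} ∩ {L0,L3,L5} ∩ {L0,L3,L5,L6} = {L0}; idom=L0
  L8: preds {L4,L6,L7}: {L0,L3,L4} ∩ {L0,L3,L5,L6} ∩ {L0,L7} = {L0}; idom=L0

DF derivation:
  L2←L0: walk · to L0
  L2←L1: walk L1 to L0
  L3←L1: walk L1 to L0
  L3←L2: walk L2 to L0
  L3←L5: walk L5→L3 to L0
  L7←L2: walk L2 to L0
  L7←L3: walk L3 to L0
  L7←L4: walk L4→L3 to L0
  L7←L5: walk L5→L3 to L0
  L7←L6: walk L6→L5→L3 to L0
  L8←L4: walk L4→L3 to L0
  L8←L6: walk L6→L5→L3 to L0
  L8←L7: walk L7 to L0
  DF(L0)=∅
  DF(L1)={L2,L3}
  DF(L2)={L3,L7}
  DF(L3)={L3,L7,L8}
  DF(L4)={L7,L8}
  DF(L5)={L3,L7,L8}
  DF(L6)={L7,L8}
  DF(L7)={L8}
  DF(L8)=∅

DF(L4) = ["L7", "L8"]

Answer: ["L7", "L8"]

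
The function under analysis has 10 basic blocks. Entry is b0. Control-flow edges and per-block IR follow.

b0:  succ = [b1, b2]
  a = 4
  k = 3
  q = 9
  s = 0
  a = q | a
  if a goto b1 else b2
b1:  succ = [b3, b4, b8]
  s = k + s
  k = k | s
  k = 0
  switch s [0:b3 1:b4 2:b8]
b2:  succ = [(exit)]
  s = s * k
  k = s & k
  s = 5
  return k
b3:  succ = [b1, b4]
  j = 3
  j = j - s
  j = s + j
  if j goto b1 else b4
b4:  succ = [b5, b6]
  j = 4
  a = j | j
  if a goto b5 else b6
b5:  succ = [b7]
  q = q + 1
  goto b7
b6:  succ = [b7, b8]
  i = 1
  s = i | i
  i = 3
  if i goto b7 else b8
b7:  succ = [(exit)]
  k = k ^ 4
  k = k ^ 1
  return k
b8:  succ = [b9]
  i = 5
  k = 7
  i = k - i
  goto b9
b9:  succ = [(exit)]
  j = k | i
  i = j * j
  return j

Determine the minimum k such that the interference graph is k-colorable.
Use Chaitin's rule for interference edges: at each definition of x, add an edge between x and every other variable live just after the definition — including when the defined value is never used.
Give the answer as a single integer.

Block summaries:
  b0: def={a,k,q,s} ue=∅
  b1: def={k,s} ue={k,s}
  b2: def={k,s} ue={k,s}
  b3: def={j} ue={s}
  b4: def={a,j} ue=∅
  b5: def={q} ue={q}
  b6: def={i,s} ue=∅
  b7: def={k} ue={k}
  b8: def={i,k} ue=∅
  b9: def={i,j} ue={i,k}

Liveness:
  b0 li=∅ lo={k,q,s}
  b1 li={k,q,s} lo={k,q,s}
  b2 li={k,s} lo=∅
  b3 li={k,q,s} lo={k,q,s}
  b4 li={k,q} lo={k,q}
  b5 li={k,q} lo={k}
  b6 li={k} lo={k}
  b7 li={k} lo=∅
  b8 li=∅ lo={i,k}
  b9 li={i,k} lo=∅

Interference:
  a — {k,q,s}
  i — {j,k}
  j — {i,k,q,s}
  k — {a,i,j,q,s}
  q — {a,j,k,s}
  s — {a,j,k,q}

Registers:
  clique {a,k,q,s} ⇒ need ≥ 4
  4-colouring: R0={k}  R1={a,j}  R2={i,q}  R3={s}
  χ = 4

Answer: 4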